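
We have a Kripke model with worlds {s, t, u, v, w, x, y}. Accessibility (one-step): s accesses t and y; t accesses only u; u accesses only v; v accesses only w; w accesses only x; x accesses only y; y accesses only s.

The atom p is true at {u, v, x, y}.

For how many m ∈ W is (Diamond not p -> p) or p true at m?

6

s: Diamond not p -> p is F, p is F. ✗
t: Diamond not p -> p is T, p is F. ✓
u: Diamond not p -> p is T, p is T. ✓
v: Diamond not p -> p is T, p is T. ✓
w: Diamond not p -> p is T, p is F. ✓
x: Diamond not p -> p is T, p is T. ✓
y: Diamond not p -> p is T, p is T. ✓
Satisfying worlds: {t, u, v, w, x, y}.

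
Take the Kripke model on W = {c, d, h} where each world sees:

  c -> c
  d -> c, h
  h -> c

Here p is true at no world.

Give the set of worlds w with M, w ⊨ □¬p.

{c, d, h}

c: successors {c}; ¬p there: c:T. ✓
d: successors {c, h}; ¬p there: c:T, h:T. ✓
h: successors {c}; ¬p there: c:T. ✓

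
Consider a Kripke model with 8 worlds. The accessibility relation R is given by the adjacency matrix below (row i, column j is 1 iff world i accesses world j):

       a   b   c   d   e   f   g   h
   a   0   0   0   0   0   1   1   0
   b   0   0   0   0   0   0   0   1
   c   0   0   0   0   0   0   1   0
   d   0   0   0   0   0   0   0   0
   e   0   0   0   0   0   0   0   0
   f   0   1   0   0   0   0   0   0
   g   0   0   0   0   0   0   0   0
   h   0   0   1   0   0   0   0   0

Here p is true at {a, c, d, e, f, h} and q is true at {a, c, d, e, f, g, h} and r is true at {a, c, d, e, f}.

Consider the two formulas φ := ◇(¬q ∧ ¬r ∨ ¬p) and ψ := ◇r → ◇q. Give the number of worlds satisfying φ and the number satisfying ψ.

3 and 8

For ◇(¬q ∧ ¬r ∨ ¬p):
a: successors {f, g}; ¬q ∧ ¬r ∨ ¬p there: f:F, g:T. ✓
b: successors {h}; ¬q ∧ ¬r ∨ ¬p there: h:F. ✗
c: successors {g}; ¬q ∧ ¬r ∨ ¬p there: g:T. ✓
d: no successors, so ◇(¬q ∧ ¬r ∨ ¬p) fails. ✗
e: no successors, so ◇(¬q ∧ ¬r ∨ ¬p) fails. ✗
f: successors {b}; ¬q ∧ ¬r ∨ ¬p there: b:T. ✓
g: no successors, so ◇(¬q ∧ ¬r ∨ ¬p) fails. ✗
h: successors {c}; ¬q ∧ ¬r ∨ ¬p there: c:F. ✗
— 3 worlds.
For ◇r → ◇q:
a: ◇r is T, ◇q is T. ✓
b: ◇r is F, ◇q is T. ✓
c: ◇r is F, ◇q is T. ✓
d: ◇r is F, ◇q is F. ✓
e: ◇r is F, ◇q is F. ✓
f: ◇r is F, ◇q is F. ✓
g: ◇r is F, ◇q is F. ✓
h: ◇r is T, ◇q is T. ✓
— 8 worlds.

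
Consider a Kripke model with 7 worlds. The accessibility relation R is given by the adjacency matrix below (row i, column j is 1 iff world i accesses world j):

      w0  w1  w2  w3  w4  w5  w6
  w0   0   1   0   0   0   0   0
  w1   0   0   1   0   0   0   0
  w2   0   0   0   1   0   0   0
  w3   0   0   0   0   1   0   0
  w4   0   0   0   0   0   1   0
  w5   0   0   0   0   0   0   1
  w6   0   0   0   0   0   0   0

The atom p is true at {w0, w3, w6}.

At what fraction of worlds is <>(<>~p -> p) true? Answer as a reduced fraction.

4/7

w0: successors {w1}; <>~p -> p there: w1:F. ✗
w1: successors {w2}; <>~p -> p there: w2:T. ✓
w2: successors {w3}; <>~p -> p there: w3:T. ✓
w3: successors {w4}; <>~p -> p there: w4:F. ✗
w4: successors {w5}; <>~p -> p there: w5:T. ✓
w5: successors {w6}; <>~p -> p there: w6:T. ✓
w6: no successors, so <>(<>~p -> p) fails. ✗
That's 4 of 7 worlds, so 4/7.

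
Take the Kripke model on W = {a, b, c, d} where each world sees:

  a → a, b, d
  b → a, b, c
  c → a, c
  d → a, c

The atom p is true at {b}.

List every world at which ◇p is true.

a: successors {a, b, d}; p there: a:F, b:T, d:F. ✓
b: successors {a, b, c}; p there: a:F, b:T, c:F. ✓
c: successors {a, c}; p there: a:F, c:F. ✗
d: successors {a, c}; p there: a:F, c:F. ✗

{a, b}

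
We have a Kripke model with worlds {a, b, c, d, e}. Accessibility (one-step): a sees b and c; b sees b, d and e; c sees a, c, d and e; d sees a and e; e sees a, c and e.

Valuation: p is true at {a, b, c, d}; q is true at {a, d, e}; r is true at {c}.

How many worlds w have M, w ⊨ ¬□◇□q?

a: □◇□q is T. ✗
b: □◇□q is F. ✓
c: □◇□q is F. ✓
d: □◇□q is F. ✓
e: □◇□q is F. ✓
Satisfying worlds: {b, c, d, e}.

4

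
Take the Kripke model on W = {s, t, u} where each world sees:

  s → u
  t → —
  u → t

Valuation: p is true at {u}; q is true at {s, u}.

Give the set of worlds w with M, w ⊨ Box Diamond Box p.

{s, t}

s: successors {u}; Diamond Box p there: u:T. ✓
t: no successors, so Box Diamond Box p holds vacuously. ✓
u: successors {t}; Diamond Box p there: t:F. ✗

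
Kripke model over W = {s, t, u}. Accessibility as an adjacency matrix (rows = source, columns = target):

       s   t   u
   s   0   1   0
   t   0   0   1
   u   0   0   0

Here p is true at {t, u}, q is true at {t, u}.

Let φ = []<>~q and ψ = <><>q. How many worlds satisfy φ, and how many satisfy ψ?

1 and 1

For []<>~q:
s: successors {t}; <>~q there: t:F. ✗
t: successors {u}; <>~q there: u:F. ✗
u: no successors, so []<>~q holds vacuously. ✓
— 1 world.
For <><>q:
s: successors {t}; <>q there: t:T. ✓
t: successors {u}; <>q there: u:F. ✗
u: no successors, so <><>q fails. ✗
— 1 world.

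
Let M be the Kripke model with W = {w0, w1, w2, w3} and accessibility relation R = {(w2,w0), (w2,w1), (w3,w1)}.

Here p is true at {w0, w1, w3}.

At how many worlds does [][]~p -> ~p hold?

1

w0: [][]~p is T, ~p is F. ✗
w1: [][]~p is T, ~p is F. ✗
w2: [][]~p is T, ~p is T. ✓
w3: [][]~p is T, ~p is F. ✗
Satisfying worlds: {w2}.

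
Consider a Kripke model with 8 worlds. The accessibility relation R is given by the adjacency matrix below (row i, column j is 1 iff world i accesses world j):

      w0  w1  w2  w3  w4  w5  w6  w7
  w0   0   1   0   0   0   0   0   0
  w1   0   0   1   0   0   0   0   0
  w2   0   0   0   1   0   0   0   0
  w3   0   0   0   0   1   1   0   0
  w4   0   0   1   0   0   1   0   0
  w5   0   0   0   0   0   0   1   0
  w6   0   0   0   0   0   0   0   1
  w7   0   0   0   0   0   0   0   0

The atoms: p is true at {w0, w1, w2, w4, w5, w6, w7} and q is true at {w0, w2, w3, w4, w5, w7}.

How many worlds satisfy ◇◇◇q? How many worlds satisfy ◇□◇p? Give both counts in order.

5 and 5

For ◇◇◇q:
w0: successors {w1}; ◇◇q there: w1:T. ✓
w1: successors {w2}; ◇◇q there: w2:T. ✓
w2: successors {w3}; ◇◇q there: w3:T. ✓
w3: successors {w4, w5}; ◇◇q there: w4:T, w5:T. ✓
w4: successors {w2, w5}; ◇◇q there: w2:T, w5:T. ✓
w5: successors {w6}; ◇◇q there: w6:F. ✗
w6: successors {w7}; ◇◇q there: w7:F. ✗
w7: no successors, so ◇◇◇q fails. ✗
— 5 worlds.
For ◇□◇p:
w0: successors {w1}; □◇p there: w1:F. ✗
w1: successors {w2}; □◇p there: w2:T. ✓
w2: successors {w3}; □◇p there: w3:T. ✓
w3: successors {w4, w5}; □◇p there: w4:F, w5:T. ✓
w4: successors {w2, w5}; □◇p there: w2:T, w5:T. ✓
w5: successors {w6}; □◇p there: w6:F. ✗
w6: successors {w7}; □◇p there: w7:T. ✓
w7: no successors, so ◇□◇p fails. ✗
— 5 worlds.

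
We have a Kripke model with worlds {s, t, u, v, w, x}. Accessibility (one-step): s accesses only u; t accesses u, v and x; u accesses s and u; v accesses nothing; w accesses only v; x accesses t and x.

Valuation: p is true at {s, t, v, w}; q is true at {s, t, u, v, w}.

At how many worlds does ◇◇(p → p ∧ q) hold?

s: successors {u}; ◇(p → p ∧ q) there: u:T. ✓
t: successors {u, v, x}; ◇(p → p ∧ q) there: u:T, v:F, x:T. ✓
u: successors {s, u}; ◇(p → p ∧ q) there: s:T, u:T. ✓
v: no successors, so ◇◇(p → p ∧ q) fails. ✗
w: successors {v}; ◇(p → p ∧ q) there: v:F. ✗
x: successors {t, x}; ◇(p → p ∧ q) there: t:T, x:T. ✓
Satisfying worlds: {s, t, u, x}.

4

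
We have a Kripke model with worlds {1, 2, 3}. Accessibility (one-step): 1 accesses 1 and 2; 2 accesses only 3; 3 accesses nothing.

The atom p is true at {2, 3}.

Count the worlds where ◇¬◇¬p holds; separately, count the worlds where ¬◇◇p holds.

2 and 2

For ◇¬◇¬p:
1: successors {1, 2}; ¬◇¬p there: 1:F, 2:T. ✓
2: successors {3}; ¬◇¬p there: 3:T. ✓
3: no successors, so ◇¬◇¬p fails. ✗
— 2 worlds.
For ¬◇◇p:
1: ◇◇p is T. ✗
2: ◇◇p is F. ✓
3: ◇◇p is F. ✓
— 2 worlds.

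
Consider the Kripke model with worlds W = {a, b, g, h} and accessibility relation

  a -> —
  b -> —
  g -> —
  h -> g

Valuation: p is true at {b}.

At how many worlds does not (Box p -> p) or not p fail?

a: not (Box p -> p) is T, not p is T. ✓
b: not (Box p -> p) is F, not p is F. ✗
g: not (Box p -> p) is T, not p is T. ✓
h: not (Box p -> p) is F, not p is T. ✓
Satisfying worlds: {a, g, h}.
So not (Box p -> p) or not p fails at the other 1 world.

1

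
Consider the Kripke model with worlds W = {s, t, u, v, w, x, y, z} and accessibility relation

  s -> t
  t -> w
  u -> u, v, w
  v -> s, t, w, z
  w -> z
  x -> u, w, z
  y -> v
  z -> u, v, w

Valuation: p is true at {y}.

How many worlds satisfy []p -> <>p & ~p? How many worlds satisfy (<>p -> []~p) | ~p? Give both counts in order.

For []p -> <>p & ~p:
s: []p is F, <>p & ~p is F. ✓
t: []p is F, <>p & ~p is F. ✓
u: []p is F, <>p & ~p is F. ✓
v: []p is F, <>p & ~p is F. ✓
w: []p is F, <>p & ~p is F. ✓
x: []p is F, <>p & ~p is F. ✓
y: []p is F, <>p & ~p is F. ✓
z: []p is F, <>p & ~p is F. ✓
— 8 worlds.
For (<>p -> []~p) | ~p:
s: <>p -> []~p is T, ~p is T. ✓
t: <>p -> []~p is T, ~p is T. ✓
u: <>p -> []~p is T, ~p is T. ✓
v: <>p -> []~p is T, ~p is T. ✓
w: <>p -> []~p is T, ~p is T. ✓
x: <>p -> []~p is T, ~p is T. ✓
y: <>p -> []~p is T, ~p is F. ✓
z: <>p -> []~p is T, ~p is T. ✓
— 8 worlds.

8 and 8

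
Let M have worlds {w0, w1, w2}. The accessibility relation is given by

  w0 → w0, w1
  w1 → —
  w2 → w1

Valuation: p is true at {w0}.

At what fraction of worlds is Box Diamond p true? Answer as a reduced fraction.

1/3

w0: successors {w0, w1}; Diamond p there: w0:T, w1:F. ✗
w1: no successors, so Box Diamond p holds vacuously. ✓
w2: successors {w1}; Diamond p there: w1:F. ✗
That's 1 of 3 worlds, so 1/3.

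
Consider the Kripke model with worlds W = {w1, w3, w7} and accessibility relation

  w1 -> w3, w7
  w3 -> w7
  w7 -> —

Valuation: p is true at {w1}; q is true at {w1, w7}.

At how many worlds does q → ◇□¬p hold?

2

w1: q is T, ◇□¬p is T. ✓
w3: q is F, ◇□¬p is T. ✓
w7: q is T, ◇□¬p is F. ✗
Satisfying worlds: {w1, w3}.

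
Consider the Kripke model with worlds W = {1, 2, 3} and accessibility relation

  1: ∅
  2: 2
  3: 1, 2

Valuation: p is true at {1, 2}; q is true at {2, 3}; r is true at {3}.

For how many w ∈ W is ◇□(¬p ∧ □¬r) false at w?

2

1: no successors, so ◇□(¬p ∧ □¬r) fails. ✗
2: successors {2}; □(¬p ∧ □¬r) there: 2:F. ✗
3: successors {1, 2}; □(¬p ∧ □¬r) there: 1:T, 2:F. ✓
Satisfying worlds: {3}.
So ◇□(¬p ∧ □¬r) fails at the other 2 worlds.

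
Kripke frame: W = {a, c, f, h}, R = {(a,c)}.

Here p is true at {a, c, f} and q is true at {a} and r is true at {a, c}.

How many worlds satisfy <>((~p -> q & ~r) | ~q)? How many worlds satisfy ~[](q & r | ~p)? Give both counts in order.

1 and 1

For <>((~p -> q & ~r) | ~q):
a: successors {c}; (~p -> q & ~r) | ~q there: c:T. ✓
c: no successors, so <>((~p -> q & ~r) | ~q) fails. ✗
f: no successors, so <>((~p -> q & ~r) | ~q) fails. ✗
h: no successors, so <>((~p -> q & ~r) | ~q) fails. ✗
— 1 world.
For ~[](q & r | ~p):
a: [](q & r | ~p) is F. ✓
c: [](q & r | ~p) is T. ✗
f: [](q & r | ~p) is T. ✗
h: [](q & r | ~p) is T. ✗
— 1 world.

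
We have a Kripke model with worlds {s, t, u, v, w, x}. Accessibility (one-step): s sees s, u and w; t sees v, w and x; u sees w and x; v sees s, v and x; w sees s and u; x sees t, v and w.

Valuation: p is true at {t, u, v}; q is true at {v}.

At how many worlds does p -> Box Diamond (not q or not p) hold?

s: p is F, Box Diamond (not q or not p) is T. ✓
t: p is T, Box Diamond (not q or not p) is T. ✓
u: p is T, Box Diamond (not q or not p) is T. ✓
v: p is T, Box Diamond (not q or not p) is T. ✓
w: p is F, Box Diamond (not q or not p) is T. ✓
x: p is F, Box Diamond (not q or not p) is T. ✓
Satisfying worlds: {s, t, u, v, w, x}.

6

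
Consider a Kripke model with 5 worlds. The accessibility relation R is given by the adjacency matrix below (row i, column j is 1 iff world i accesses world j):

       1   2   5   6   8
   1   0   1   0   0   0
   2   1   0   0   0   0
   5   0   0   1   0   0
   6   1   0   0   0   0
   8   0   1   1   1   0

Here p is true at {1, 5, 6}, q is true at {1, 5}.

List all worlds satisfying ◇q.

1: successors {2}; q there: 2:F. ✗
2: successors {1}; q there: 1:T. ✓
5: successors {5}; q there: 5:T. ✓
6: successors {1}; q there: 1:T. ✓
8: successors {2, 5, 6}; q there: 2:F, 5:T, 6:F. ✓

{2, 5, 6, 8}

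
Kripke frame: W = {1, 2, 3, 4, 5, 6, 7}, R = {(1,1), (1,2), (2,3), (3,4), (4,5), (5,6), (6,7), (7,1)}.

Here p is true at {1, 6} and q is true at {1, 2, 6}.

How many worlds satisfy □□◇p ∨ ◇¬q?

1: □□◇p is F, ◇¬q is F. ✗
2: □□◇p is F, ◇¬q is T. ✓
3: □□◇p is T, ◇¬q is T. ✓
4: □□◇p is F, ◇¬q is T. ✓
5: □□◇p is T, ◇¬q is F. ✓
6: □□◇p is T, ◇¬q is T. ✓
7: □□◇p is F, ◇¬q is F. ✗
Satisfying worlds: {2, 3, 4, 5, 6}.

5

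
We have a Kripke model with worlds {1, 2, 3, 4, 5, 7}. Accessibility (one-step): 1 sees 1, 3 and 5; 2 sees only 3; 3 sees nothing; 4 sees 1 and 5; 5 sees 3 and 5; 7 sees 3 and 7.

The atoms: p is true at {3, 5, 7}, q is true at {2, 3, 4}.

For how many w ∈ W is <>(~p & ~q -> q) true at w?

1: successors {1, 3, 5}; ~p & ~q -> q there: 1:F, 3:T, 5:T. ✓
2: successors {3}; ~p & ~q -> q there: 3:T. ✓
3: no successors, so <>(~p & ~q -> q) fails. ✗
4: successors {1, 5}; ~p & ~q -> q there: 1:F, 5:T. ✓
5: successors {3, 5}; ~p & ~q -> q there: 3:T, 5:T. ✓
7: successors {3, 7}; ~p & ~q -> q there: 3:T, 7:T. ✓
Satisfying worlds: {1, 2, 4, 5, 7}.

5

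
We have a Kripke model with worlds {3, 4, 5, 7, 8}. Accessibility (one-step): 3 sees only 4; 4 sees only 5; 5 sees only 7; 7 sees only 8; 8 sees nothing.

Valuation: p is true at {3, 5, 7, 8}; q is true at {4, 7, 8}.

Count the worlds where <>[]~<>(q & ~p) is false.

3: successors {4}; []~<>(q & ~p) there: 4:T. ✓
4: successors {5}; []~<>(q & ~p) there: 5:T. ✓
5: successors {7}; []~<>(q & ~p) there: 7:T. ✓
7: successors {8}; []~<>(q & ~p) there: 8:T. ✓
8: no successors, so <>[]~<>(q & ~p) fails. ✗
Satisfying worlds: {3, 4, 5, 7}.
So <>[]~<>(q & ~p) fails at the other 1 world.

1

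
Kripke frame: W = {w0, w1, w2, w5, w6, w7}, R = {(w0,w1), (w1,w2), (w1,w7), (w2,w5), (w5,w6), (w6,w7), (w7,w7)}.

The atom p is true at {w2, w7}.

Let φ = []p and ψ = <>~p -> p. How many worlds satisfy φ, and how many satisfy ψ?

3 and 4

For []p:
w0: successors {w1}; p there: w1:F. ✗
w1: successors {w2, w7}; p there: w2:T, w7:T. ✓
w2: successors {w5}; p there: w5:F. ✗
w5: successors {w6}; p there: w6:F. ✗
w6: successors {w7}; p there: w7:T. ✓
w7: successors {w7}; p there: w7:T. ✓
— 3 worlds.
For <>~p -> p:
w0: <>~p is T, p is F. ✗
w1: <>~p is F, p is F. ✓
w2: <>~p is T, p is T. ✓
w5: <>~p is T, p is F. ✗
w6: <>~p is F, p is F. ✓
w7: <>~p is F, p is T. ✓
— 4 worlds.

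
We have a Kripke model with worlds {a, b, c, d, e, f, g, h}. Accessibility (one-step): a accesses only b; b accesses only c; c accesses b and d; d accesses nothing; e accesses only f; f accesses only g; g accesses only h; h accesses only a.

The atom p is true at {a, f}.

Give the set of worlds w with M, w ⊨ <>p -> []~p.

{a, b, c, d, f, g}

a: <>p is F, []~p is T. ✓
b: <>p is F, []~p is T. ✓
c: <>p is F, []~p is T. ✓
d: <>p is F, []~p is T. ✓
e: <>p is T, []~p is F. ✗
f: <>p is F, []~p is T. ✓
g: <>p is F, []~p is T. ✓
h: <>p is T, []~p is F. ✗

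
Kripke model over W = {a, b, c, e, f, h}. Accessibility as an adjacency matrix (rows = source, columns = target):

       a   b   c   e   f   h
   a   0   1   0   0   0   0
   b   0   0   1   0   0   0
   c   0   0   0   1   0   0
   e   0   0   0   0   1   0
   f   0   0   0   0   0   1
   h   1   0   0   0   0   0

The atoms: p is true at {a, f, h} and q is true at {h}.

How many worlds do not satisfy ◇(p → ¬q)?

1

a: successors {b}; p → ¬q there: b:T. ✓
b: successors {c}; p → ¬q there: c:T. ✓
c: successors {e}; p → ¬q there: e:T. ✓
e: successors {f}; p → ¬q there: f:T. ✓
f: successors {h}; p → ¬q there: h:F. ✗
h: successors {a}; p → ¬q there: a:T. ✓
Satisfying worlds: {a, b, c, e, h}.
So ◇(p → ¬q) fails at the other 1 world.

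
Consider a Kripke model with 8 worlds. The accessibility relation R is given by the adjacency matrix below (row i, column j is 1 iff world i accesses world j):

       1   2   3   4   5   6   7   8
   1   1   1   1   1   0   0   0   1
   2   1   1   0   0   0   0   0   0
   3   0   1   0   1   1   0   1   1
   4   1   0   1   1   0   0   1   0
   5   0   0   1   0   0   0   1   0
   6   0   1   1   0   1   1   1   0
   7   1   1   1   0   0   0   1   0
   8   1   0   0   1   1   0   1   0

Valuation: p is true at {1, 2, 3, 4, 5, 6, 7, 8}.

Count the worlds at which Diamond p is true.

1: successors {1, 2, 3, 4, 8}; p there: 1:T, 2:T, 3:T, 4:T, 8:T. ✓
2: successors {1, 2}; p there: 1:T, 2:T. ✓
3: successors {2, 4, 5, 7, 8}; p there: 2:T, 4:T, 5:T, 7:T, 8:T. ✓
4: successors {1, 3, 4, 7}; p there: 1:T, 3:T, 4:T, 7:T. ✓
5: successors {3, 7}; p there: 3:T, 7:T. ✓
6: successors {2, 3, 5, 6, 7}; p there: 2:T, 3:T, 5:T, 6:T, 7:T. ✓
7: successors {1, 2, 3, 7}; p there: 1:T, 2:T, 3:T, 7:T. ✓
8: successors {1, 4, 5, 7}; p there: 1:T, 4:T, 5:T, 7:T. ✓
Satisfying worlds: {1, 2, 3, 4, 5, 6, 7, 8}.

8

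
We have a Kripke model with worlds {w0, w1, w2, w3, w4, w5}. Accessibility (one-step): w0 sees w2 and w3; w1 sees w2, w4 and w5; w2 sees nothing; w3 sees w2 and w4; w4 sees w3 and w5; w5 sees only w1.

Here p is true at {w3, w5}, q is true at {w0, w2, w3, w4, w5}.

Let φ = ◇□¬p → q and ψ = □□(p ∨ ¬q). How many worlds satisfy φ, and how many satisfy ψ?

For ◇□¬p → q:
w0: ◇□¬p is T, q is T. ✓
w1: ◇□¬p is T, q is F. ✗
w2: ◇□¬p is F, q is T. ✓
w3: ◇□¬p is T, q is T. ✓
w4: ◇□¬p is T, q is T. ✓
w5: ◇□¬p is F, q is T. ✓
— 5 worlds.
For □□(p ∨ ¬q):
w0: successors {w2, w3}; □(p ∨ ¬q) there: w2:T, w3:F. ✗
w1: successors {w2, w4, w5}; □(p ∨ ¬q) there: w2:T, w4:T, w5:T. ✓
w2: no successors, so □□(p ∨ ¬q) holds vacuously. ✓
w3: successors {w2, w4}; □(p ∨ ¬q) there: w2:T, w4:T. ✓
w4: successors {w3, w5}; □(p ∨ ¬q) there: w3:F, w5:T. ✗
w5: successors {w1}; □(p ∨ ¬q) there: w1:F. ✗
— 3 worlds.

5 and 3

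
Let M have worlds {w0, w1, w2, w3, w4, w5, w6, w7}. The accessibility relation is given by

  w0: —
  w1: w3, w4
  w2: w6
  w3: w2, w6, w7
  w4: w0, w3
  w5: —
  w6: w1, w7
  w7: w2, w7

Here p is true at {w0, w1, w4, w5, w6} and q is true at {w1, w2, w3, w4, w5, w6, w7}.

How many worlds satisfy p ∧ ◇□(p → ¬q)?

3

w0: p is T, ◇□(p → ¬q) is F. ✗
w1: p is T, ◇□(p → ¬q) is T. ✓
w2: p is F, ◇□(p → ¬q) is F. ✗
w3: p is F, ◇□(p → ¬q) is T. ✗
w4: p is T, ◇□(p → ¬q) is T. ✓
w5: p is T, ◇□(p → ¬q) is F. ✗
w6: p is T, ◇□(p → ¬q) is T. ✓
w7: p is F, ◇□(p → ¬q) is T. ✗
Satisfying worlds: {w1, w4, w6}.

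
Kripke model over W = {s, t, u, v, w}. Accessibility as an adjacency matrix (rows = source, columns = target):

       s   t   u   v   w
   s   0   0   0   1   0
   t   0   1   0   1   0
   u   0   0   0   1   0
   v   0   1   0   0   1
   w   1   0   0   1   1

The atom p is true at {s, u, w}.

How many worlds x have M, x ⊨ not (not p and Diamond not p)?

3

s: not p and Diamond not p is F. ✓
t: not p and Diamond not p is T. ✗
u: not p and Diamond not p is F. ✓
v: not p and Diamond not p is T. ✗
w: not p and Diamond not p is F. ✓
Satisfying worlds: {s, u, w}.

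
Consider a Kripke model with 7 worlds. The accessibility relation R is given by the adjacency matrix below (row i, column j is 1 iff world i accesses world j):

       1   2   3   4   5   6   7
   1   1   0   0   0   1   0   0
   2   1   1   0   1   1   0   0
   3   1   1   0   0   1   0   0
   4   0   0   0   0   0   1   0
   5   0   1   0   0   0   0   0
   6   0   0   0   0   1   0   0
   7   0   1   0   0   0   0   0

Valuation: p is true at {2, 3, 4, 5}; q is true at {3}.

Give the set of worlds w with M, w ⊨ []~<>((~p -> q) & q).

1: successors {1, 5}; ~<>((~p -> q) & q) there: 1:T, 5:T. ✓
2: successors {1, 2, 4, 5}; ~<>((~p -> q) & q) there: 1:T, 2:T, 4:T, 5:T. ✓
3: successors {1, 2, 5}; ~<>((~p -> q) & q) there: 1:T, 2:T, 5:T. ✓
4: successors {6}; ~<>((~p -> q) & q) there: 6:T. ✓
5: successors {2}; ~<>((~p -> q) & q) there: 2:T. ✓
6: successors {5}; ~<>((~p -> q) & q) there: 5:T. ✓
7: successors {2}; ~<>((~p -> q) & q) there: 2:T. ✓

{1, 2, 3, 4, 5, 6, 7}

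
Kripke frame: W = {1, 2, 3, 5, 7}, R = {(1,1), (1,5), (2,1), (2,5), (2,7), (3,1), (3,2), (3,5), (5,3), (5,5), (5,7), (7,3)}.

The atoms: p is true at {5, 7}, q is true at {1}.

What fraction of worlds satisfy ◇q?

3/5

1: successors {1, 5}; q there: 1:T, 5:F. ✓
2: successors {1, 5, 7}; q there: 1:T, 5:F, 7:F. ✓
3: successors {1, 2, 5}; q there: 1:T, 2:F, 5:F. ✓
5: successors {3, 5, 7}; q there: 3:F, 5:F, 7:F. ✗
7: successors {3}; q there: 3:F. ✗
That's 3 of 5 worlds, so 3/5.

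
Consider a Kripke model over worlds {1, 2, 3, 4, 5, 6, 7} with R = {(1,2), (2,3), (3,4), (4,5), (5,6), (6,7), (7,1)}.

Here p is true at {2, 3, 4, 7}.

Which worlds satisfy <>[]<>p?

1: successors {2}; []<>p there: 2:T. ✓
2: successors {3}; []<>p there: 3:F. ✗
3: successors {4}; []<>p there: 4:F. ✗
4: successors {5}; []<>p there: 5:T. ✓
5: successors {6}; []<>p there: 6:F. ✗
6: successors {7}; []<>p there: 7:T. ✓
7: successors {1}; []<>p there: 1:T. ✓

{1, 4, 6, 7}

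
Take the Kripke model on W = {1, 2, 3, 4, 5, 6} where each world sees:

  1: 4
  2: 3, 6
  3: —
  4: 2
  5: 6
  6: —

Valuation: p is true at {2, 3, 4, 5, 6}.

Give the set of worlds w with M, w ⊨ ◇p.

{1, 2, 4, 5}

1: successors {4}; p there: 4:T. ✓
2: successors {3, 6}; p there: 3:T, 6:T. ✓
3: no successors, so ◇p fails. ✗
4: successors {2}; p there: 2:T. ✓
5: successors {6}; p there: 6:T. ✓
6: no successors, so ◇p fails. ✗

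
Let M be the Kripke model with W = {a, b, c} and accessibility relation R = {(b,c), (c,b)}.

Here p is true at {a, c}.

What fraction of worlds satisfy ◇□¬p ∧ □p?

a: ◇□¬p is F, □p is T. ✗
b: ◇□¬p is T, □p is T. ✓
c: ◇□¬p is F, □p is F. ✗
That's 1 of 3 worlds, so 1/3.

1/3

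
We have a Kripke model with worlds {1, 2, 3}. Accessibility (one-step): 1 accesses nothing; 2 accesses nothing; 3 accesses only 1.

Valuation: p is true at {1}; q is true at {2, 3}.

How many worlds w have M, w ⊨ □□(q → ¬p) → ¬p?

1: □□(q → ¬p) is T, ¬p is F. ✗
2: □□(q → ¬p) is T, ¬p is T. ✓
3: □□(q → ¬p) is T, ¬p is T. ✓
Satisfying worlds: {2, 3}.

2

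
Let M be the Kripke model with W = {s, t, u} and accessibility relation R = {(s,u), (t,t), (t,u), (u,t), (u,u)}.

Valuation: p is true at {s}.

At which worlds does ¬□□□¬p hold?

∅

s: □□□¬p is T. ✗
t: □□□¬p is T. ✗
u: □□□¬p is T. ✗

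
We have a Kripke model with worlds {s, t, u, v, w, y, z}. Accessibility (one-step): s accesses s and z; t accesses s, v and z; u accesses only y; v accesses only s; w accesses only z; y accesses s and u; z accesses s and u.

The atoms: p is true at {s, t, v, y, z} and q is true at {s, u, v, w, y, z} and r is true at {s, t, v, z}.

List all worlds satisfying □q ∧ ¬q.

s: □q is T, ¬q is F. ✗
t: □q is T, ¬q is T. ✓
u: □q is T, ¬q is F. ✗
v: □q is T, ¬q is F. ✗
w: □q is T, ¬q is F. ✗
y: □q is T, ¬q is F. ✗
z: □q is T, ¬q is F. ✗

{t}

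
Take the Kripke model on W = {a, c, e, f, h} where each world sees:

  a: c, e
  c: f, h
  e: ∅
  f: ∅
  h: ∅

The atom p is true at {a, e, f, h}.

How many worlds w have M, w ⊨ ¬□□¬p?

1

a: □□¬p is F. ✓
c: □□¬p is T. ✗
e: □□¬p is T. ✗
f: □□¬p is T. ✗
h: □□¬p is T. ✗
Satisfying worlds: {a}.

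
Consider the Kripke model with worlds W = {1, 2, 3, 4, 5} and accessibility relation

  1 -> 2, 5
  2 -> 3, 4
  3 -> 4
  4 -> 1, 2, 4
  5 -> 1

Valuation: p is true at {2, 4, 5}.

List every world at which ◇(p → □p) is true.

1: successors {2, 5}; p → □p there: 2:F, 5:F. ✗
2: successors {3, 4}; p → □p there: 3:T, 4:F. ✓
3: successors {4}; p → □p there: 4:F. ✗
4: successors {1, 2, 4}; p → □p there: 1:T, 2:F, 4:F. ✓
5: successors {1}; p → □p there: 1:T. ✓

{2, 4, 5}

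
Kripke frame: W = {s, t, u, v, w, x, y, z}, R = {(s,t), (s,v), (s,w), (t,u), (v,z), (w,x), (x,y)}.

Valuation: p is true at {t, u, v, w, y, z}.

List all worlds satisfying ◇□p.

{s, t, v, w, x}

s: successors {t, v, w}; □p there: t:T, v:T, w:F. ✓
t: successors {u}; □p there: u:T. ✓
u: no successors, so ◇□p fails. ✗
v: successors {z}; □p there: z:T. ✓
w: successors {x}; □p there: x:T. ✓
x: successors {y}; □p there: y:T. ✓
y: no successors, so ◇□p fails. ✗
z: no successors, so ◇□p fails. ✗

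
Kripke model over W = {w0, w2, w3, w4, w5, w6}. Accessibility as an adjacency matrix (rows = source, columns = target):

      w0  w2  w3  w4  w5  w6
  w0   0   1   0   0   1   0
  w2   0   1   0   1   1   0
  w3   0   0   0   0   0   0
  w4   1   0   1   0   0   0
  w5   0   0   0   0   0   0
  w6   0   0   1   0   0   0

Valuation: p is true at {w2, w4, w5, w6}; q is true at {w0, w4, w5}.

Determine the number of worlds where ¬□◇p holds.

w0: □◇p is F. ✓
w2: □◇p is F. ✓
w3: □◇p is T. ✗
w4: □◇p is F. ✓
w5: □◇p is T. ✗
w6: □◇p is F. ✓
Satisfying worlds: {w0, w2, w4, w6}.

4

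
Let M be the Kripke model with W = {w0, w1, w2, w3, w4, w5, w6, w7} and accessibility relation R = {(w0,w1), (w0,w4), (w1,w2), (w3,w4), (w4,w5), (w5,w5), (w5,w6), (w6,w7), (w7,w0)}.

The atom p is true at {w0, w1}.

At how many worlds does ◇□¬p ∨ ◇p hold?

w0: ◇□¬p is T, ◇p is T. ✓
w1: ◇□¬p is T, ◇p is F. ✓
w2: ◇□¬p is F, ◇p is F. ✗
w3: ◇□¬p is T, ◇p is F. ✓
w4: ◇□¬p is T, ◇p is F. ✓
w5: ◇□¬p is T, ◇p is F. ✓
w6: ◇□¬p is F, ◇p is F. ✗
w7: ◇□¬p is F, ◇p is T. ✓
Satisfying worlds: {w0, w1, w3, w4, w5, w7}.

6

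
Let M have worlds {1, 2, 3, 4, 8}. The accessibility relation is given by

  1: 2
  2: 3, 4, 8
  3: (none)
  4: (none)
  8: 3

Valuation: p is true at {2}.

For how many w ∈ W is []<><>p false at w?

1: successors {2}; <><>p there: 2:F. ✗
2: successors {3, 4, 8}; <><>p there: 3:F, 4:F, 8:F. ✗
3: no successors, so []<><>p holds vacuously. ✓
4: no successors, so []<><>p holds vacuously. ✓
8: successors {3}; <><>p there: 3:F. ✗
Satisfying worlds: {3, 4}.
So []<><>p fails at the other 3 worlds.

3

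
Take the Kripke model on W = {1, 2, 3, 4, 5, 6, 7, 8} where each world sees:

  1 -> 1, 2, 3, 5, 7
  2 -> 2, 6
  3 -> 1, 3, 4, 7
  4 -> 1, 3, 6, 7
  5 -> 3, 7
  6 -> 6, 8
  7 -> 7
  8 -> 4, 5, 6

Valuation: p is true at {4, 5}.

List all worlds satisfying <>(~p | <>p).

1: successors {1, 2, 3, 5, 7}; ~p | <>p there: 1:T, 2:T, 3:T, 5:F, 7:T. ✓
2: successors {2, 6}; ~p | <>p there: 2:T, 6:T. ✓
3: successors {1, 3, 4, 7}; ~p | <>p there: 1:T, 3:T, 4:F, 7:T. ✓
4: successors {1, 3, 6, 7}; ~p | <>p there: 1:T, 3:T, 6:T, 7:T. ✓
5: successors {3, 7}; ~p | <>p there: 3:T, 7:T. ✓
6: successors {6, 8}; ~p | <>p there: 6:T, 8:T. ✓
7: successors {7}; ~p | <>p there: 7:T. ✓
8: successors {4, 5, 6}; ~p | <>p there: 4:F, 5:F, 6:T. ✓

{1, 2, 3, 4, 5, 6, 7, 8}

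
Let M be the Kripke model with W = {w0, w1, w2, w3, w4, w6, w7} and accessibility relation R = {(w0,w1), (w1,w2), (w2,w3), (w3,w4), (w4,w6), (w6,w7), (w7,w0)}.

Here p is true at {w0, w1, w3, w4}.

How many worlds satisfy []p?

4

w0: successors {w1}; p there: w1:T. ✓
w1: successors {w2}; p there: w2:F. ✗
w2: successors {w3}; p there: w3:T. ✓
w3: successors {w4}; p there: w4:T. ✓
w4: successors {w6}; p there: w6:F. ✗
w6: successors {w7}; p there: w7:F. ✗
w7: successors {w0}; p there: w0:T. ✓
Satisfying worlds: {w0, w2, w3, w7}.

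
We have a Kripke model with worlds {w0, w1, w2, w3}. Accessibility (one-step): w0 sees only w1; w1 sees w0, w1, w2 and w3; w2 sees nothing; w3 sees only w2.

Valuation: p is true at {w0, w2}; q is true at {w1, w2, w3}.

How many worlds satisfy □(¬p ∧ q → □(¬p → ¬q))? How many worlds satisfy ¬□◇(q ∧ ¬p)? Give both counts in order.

2 and 2

For □(¬p ∧ q → □(¬p → ¬q)):
w0: successors {w1}; ¬p ∧ q → □(¬p → ¬q) there: w1:F. ✗
w1: successors {w0, w1, w2, w3}; ¬p ∧ q → □(¬p → ¬q) there: w0:T, w1:F, w2:T, w3:T. ✗
w2: no successors, so □(¬p ∧ q → □(¬p → ¬q)) holds vacuously. ✓
w3: successors {w2}; ¬p ∧ q → □(¬p → ¬q) there: w2:T. ✓
— 2 worlds.
For ¬□◇(q ∧ ¬p):
w0: □◇(q ∧ ¬p) is T. ✗
w1: □◇(q ∧ ¬p) is F. ✓
w2: □◇(q ∧ ¬p) is T. ✗
w3: □◇(q ∧ ¬p) is F. ✓
— 2 worlds.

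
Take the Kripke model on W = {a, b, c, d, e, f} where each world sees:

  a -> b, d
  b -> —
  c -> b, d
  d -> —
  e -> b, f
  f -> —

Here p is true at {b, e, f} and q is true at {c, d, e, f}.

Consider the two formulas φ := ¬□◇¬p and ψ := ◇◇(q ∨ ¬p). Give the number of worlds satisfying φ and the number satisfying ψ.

For ¬□◇¬p:
a: □◇¬p is F. ✓
b: □◇¬p is T. ✗
c: □◇¬p is F. ✓
d: □◇¬p is T. ✗
e: □◇¬p is F. ✓
f: □◇¬p is T. ✗
— 3 worlds.
For ◇◇(q ∨ ¬p):
a: successors {b, d}; ◇(q ∨ ¬p) there: b:F, d:F. ✗
b: no successors, so ◇◇(q ∨ ¬p) fails. ✗
c: successors {b, d}; ◇(q ∨ ¬p) there: b:F, d:F. ✗
d: no successors, so ◇◇(q ∨ ¬p) fails. ✗
e: successors {b, f}; ◇(q ∨ ¬p) there: b:F, f:F. ✗
f: no successors, so ◇◇(q ∨ ¬p) fails. ✗
— 0 worlds.

3 and 0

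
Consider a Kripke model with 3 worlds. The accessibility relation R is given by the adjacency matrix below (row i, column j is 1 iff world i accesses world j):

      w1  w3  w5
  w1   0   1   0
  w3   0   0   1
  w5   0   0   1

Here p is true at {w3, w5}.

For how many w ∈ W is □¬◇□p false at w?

3

w1: successors {w3}; ¬◇□p there: w3:F. ✗
w3: successors {w5}; ¬◇□p there: w5:F. ✗
w5: successors {w5}; ¬◇□p there: w5:F. ✗
Satisfying worlds: ∅.
So □¬◇□p fails at the other 3 worlds.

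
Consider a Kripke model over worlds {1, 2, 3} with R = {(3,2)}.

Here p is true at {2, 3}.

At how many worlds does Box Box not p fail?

0

1: no successors, so Box Box not p holds vacuously. ✓
2: no successors, so Box Box not p holds vacuously. ✓
3: successors {2}; Box not p there: 2:T. ✓
Satisfying worlds: {1, 2, 3}.
So Box Box not p fails at the other 0 worlds.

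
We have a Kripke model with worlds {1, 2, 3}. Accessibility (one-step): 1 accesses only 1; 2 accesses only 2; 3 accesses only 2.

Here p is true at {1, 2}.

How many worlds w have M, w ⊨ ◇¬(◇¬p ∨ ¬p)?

1: successors {1}; ¬(◇¬p ∨ ¬p) there: 1:T. ✓
2: successors {2}; ¬(◇¬p ∨ ¬p) there: 2:T. ✓
3: successors {2}; ¬(◇¬p ∨ ¬p) there: 2:T. ✓
Satisfying worlds: {1, 2, 3}.

3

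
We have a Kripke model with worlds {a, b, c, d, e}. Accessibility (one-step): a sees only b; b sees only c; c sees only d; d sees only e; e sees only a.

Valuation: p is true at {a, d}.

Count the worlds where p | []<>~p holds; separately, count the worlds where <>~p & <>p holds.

For p | []<>~p:
a: p is T, []<>~p is T. ✓
b: p is F, []<>~p is F. ✗
c: p is F, []<>~p is T. ✓
d: p is T, []<>~p is F. ✓
e: p is F, []<>~p is T. ✓
— 4 worlds.
For <>~p & <>p:
a: <>~p is T, <>p is F. ✗
b: <>~p is T, <>p is F. ✗
c: <>~p is F, <>p is T. ✗
d: <>~p is T, <>p is F. ✗
e: <>~p is F, <>p is T. ✗
— 0 worlds.

4 and 0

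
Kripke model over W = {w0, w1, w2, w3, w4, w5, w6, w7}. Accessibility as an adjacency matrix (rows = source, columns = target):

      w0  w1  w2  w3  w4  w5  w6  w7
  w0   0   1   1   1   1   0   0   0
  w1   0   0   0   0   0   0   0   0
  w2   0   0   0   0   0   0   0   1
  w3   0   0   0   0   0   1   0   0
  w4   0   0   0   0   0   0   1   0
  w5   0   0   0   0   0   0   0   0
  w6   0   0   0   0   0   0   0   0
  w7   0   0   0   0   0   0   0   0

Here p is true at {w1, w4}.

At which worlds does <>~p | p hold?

{w0, w1, w2, w3, w4}

w0: <>~p is T, p is F. ✓
w1: <>~p is F, p is T. ✓
w2: <>~p is T, p is F. ✓
w3: <>~p is T, p is F. ✓
w4: <>~p is T, p is T. ✓
w5: <>~p is F, p is F. ✗
w6: <>~p is F, p is F. ✗
w7: <>~p is F, p is F. ✗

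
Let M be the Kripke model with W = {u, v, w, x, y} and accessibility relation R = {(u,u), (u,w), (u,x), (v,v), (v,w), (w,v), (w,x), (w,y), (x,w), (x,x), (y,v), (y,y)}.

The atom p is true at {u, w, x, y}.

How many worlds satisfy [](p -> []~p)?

u: successors {u, w, x}; p -> []~p there: u:F, w:F, x:F. ✗
v: successors {v, w}; p -> []~p there: v:T, w:F. ✗
w: successors {v, x, y}; p -> []~p there: v:T, x:F, y:F. ✗
x: successors {w, x}; p -> []~p there: w:F, x:F. ✗
y: successors {v, y}; p -> []~p there: v:T, y:F. ✗
Satisfying worlds: ∅.

0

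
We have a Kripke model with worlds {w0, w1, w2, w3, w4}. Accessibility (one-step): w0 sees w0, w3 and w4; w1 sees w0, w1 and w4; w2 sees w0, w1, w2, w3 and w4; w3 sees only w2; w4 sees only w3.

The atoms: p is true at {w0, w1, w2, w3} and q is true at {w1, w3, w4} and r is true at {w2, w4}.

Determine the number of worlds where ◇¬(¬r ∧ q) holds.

w0: successors {w0, w3, w4}; ¬(¬r ∧ q) there: w0:T, w3:F, w4:T. ✓
w1: successors {w0, w1, w4}; ¬(¬r ∧ q) there: w0:T, w1:F, w4:T. ✓
w2: successors {w0, w1, w2, w3, w4}; ¬(¬r ∧ q) there: w0:T, w1:F, w2:T, w3:F, w4:T. ✓
w3: successors {w2}; ¬(¬r ∧ q) there: w2:T. ✓
w4: successors {w3}; ¬(¬r ∧ q) there: w3:F. ✗
Satisfying worlds: {w0, w1, w2, w3}.

4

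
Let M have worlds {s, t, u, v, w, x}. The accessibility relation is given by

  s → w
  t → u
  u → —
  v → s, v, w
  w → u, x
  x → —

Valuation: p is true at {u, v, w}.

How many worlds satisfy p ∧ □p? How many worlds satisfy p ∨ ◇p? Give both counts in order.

For p ∧ □p:
s: p is F, □p is T. ✗
t: p is F, □p is T. ✗
u: p is T, □p is T. ✓
v: p is T, □p is F. ✗
w: p is T, □p is F. ✗
x: p is F, □p is T. ✗
— 1 world.
For p ∨ ◇p:
s: p is F, ◇p is T. ✓
t: p is F, ◇p is T. ✓
u: p is T, ◇p is F. ✓
v: p is T, ◇p is T. ✓
w: p is T, ◇p is T. ✓
x: p is F, ◇p is F. ✗
— 5 worlds.

1 and 5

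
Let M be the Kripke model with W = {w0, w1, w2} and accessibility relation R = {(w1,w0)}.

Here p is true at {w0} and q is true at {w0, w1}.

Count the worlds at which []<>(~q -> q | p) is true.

w0: no successors, so []<>(~q -> q | p) holds vacuously. ✓
w1: successors {w0}; <>(~q -> q | p) there: w0:F. ✗
w2: no successors, so []<>(~q -> q | p) holds vacuously. ✓
Satisfying worlds: {w0, w2}.

2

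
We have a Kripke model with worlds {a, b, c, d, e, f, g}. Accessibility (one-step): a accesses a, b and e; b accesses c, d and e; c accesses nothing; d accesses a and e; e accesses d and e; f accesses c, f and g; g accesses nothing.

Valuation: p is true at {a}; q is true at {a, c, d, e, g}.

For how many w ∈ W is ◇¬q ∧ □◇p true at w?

0

a: ◇¬q is T, □◇p is F. ✗
b: ◇¬q is F, □◇p is F. ✗
c: ◇¬q is F, □◇p is T. ✗
d: ◇¬q is F, □◇p is F. ✗
e: ◇¬q is F, □◇p is F. ✗
f: ◇¬q is T, □◇p is F. ✗
g: ◇¬q is F, □◇p is T. ✗
Satisfying worlds: ∅.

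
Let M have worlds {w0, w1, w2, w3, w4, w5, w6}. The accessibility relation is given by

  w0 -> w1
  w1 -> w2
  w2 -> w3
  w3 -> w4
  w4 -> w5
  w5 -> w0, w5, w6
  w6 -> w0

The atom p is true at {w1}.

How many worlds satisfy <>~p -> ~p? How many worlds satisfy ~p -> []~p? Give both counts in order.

For <>~p -> ~p:
w0: <>~p is F, ~p is T. ✓
w1: <>~p is T, ~p is F. ✗
w2: <>~p is T, ~p is T. ✓
w3: <>~p is T, ~p is T. ✓
w4: <>~p is T, ~p is T. ✓
w5: <>~p is T, ~p is T. ✓
w6: <>~p is T, ~p is T. ✓
— 6 worlds.
For ~p -> []~p:
w0: ~p is T, []~p is F. ✗
w1: ~p is F, []~p is T. ✓
w2: ~p is T, []~p is T. ✓
w3: ~p is T, []~p is T. ✓
w4: ~p is T, []~p is T. ✓
w5: ~p is T, []~p is T. ✓
w6: ~p is T, []~p is T. ✓
— 6 worlds.

6 and 6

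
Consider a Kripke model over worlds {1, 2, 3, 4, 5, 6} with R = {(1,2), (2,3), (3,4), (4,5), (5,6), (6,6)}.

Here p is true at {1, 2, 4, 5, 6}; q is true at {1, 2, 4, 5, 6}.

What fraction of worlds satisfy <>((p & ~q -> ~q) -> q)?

5/6

1: successors {2}; (p & ~q -> ~q) -> q there: 2:T. ✓
2: successors {3}; (p & ~q -> ~q) -> q there: 3:F. ✗
3: successors {4}; (p & ~q -> ~q) -> q there: 4:T. ✓
4: successors {5}; (p & ~q -> ~q) -> q there: 5:T. ✓
5: successors {6}; (p & ~q -> ~q) -> q there: 6:T. ✓
6: successors {6}; (p & ~q -> ~q) -> q there: 6:T. ✓
That's 5 of 6 worlds, so 5/6.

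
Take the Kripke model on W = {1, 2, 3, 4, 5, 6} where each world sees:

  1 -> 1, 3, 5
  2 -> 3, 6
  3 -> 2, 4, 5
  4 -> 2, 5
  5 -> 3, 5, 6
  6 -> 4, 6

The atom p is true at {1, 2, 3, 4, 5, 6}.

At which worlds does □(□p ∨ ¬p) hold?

1: successors {1, 3, 5}; □p ∨ ¬p there: 1:T, 3:T, 5:T. ✓
2: successors {3, 6}; □p ∨ ¬p there: 3:T, 6:T. ✓
3: successors {2, 4, 5}; □p ∨ ¬p there: 2:T, 4:T, 5:T. ✓
4: successors {2, 5}; □p ∨ ¬p there: 2:T, 5:T. ✓
5: successors {3, 5, 6}; □p ∨ ¬p there: 3:T, 5:T, 6:T. ✓
6: successors {4, 6}; □p ∨ ¬p there: 4:T, 6:T. ✓

{1, 2, 3, 4, 5, 6}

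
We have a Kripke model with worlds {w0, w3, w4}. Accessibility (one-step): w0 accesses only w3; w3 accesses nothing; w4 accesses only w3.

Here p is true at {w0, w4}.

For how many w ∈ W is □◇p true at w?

1

w0: successors {w3}; ◇p there: w3:F. ✗
w3: no successors, so □◇p holds vacuously. ✓
w4: successors {w3}; ◇p there: w3:F. ✗
Satisfying worlds: {w3}.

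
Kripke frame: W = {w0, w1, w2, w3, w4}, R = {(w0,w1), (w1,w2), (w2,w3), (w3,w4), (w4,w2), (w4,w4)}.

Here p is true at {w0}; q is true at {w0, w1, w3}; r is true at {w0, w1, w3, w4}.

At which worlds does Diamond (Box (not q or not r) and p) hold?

w0: successors {w1}; Box (not q or not r) and p there: w1:F. ✗
w1: successors {w2}; Box (not q or not r) and p there: w2:F. ✗
w2: successors {w3}; Box (not q or not r) and p there: w3:F. ✗
w3: successors {w4}; Box (not q or not r) and p there: w4:F. ✗
w4: successors {w2, w4}; Box (not q or not r) and p there: w2:F, w4:F. ✗

∅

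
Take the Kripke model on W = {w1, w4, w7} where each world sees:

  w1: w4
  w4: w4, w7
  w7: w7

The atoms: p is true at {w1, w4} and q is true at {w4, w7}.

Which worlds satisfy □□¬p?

{w7}

w1: successors {w4}; □¬p there: w4:F. ✗
w4: successors {w4, w7}; □¬p there: w4:F, w7:T. ✗
w7: successors {w7}; □¬p there: w7:T. ✓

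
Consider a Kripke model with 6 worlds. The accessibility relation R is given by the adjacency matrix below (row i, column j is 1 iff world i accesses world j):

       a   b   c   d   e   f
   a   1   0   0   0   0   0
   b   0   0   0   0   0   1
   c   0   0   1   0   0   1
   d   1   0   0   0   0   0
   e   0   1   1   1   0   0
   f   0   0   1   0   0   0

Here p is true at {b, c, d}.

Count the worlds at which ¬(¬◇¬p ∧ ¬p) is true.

4

a: ¬◇¬p ∧ ¬p is F. ✓
b: ¬◇¬p ∧ ¬p is F. ✓
c: ¬◇¬p ∧ ¬p is F. ✓
d: ¬◇¬p ∧ ¬p is F. ✓
e: ¬◇¬p ∧ ¬p is T. ✗
f: ¬◇¬p ∧ ¬p is T. ✗
Satisfying worlds: {a, b, c, d}.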